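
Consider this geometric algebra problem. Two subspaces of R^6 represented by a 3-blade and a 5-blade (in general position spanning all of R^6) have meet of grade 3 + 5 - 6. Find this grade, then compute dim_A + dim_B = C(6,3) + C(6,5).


Meet grade = grade(A) + grade(B) - n
= 3 + 5 - 6 = 2
C(6,3) = 20
C(6,5) = 6
dim_A + dim_B = 20 + 6 = 26


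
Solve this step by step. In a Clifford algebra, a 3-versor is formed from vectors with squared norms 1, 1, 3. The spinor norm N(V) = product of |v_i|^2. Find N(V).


Spinor norm N(V) = |v1|^2 * |v2|^2 * ... * |v3|^2
= 1 * 1 * 3
Running product: 1, 1, 3
N(V) = 3


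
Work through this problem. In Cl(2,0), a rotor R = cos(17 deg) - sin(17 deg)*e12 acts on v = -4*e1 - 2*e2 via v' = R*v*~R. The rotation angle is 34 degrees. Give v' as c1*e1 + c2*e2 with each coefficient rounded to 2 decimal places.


Rotor R = cos(17deg) - sin(17deg)*e12
Rotation angle theta = 2 * 17 = 34 degrees
v' = R*v*~R rotates v by theta.
cos(34deg) = 0.8290, sin(34deg) = 0.5592
v'_1 = -4*cos(34deg) - (-2)*sin(34deg)
= -4*0.8290 - (-2)*0.5592
= -2.20
v'_2 = -4*sin(34deg) + (-2)*cos(34deg)
= -4*0.5592 + (-2)*0.8290
= -3.89
v' = -2.20*e1 - 3.89*e2


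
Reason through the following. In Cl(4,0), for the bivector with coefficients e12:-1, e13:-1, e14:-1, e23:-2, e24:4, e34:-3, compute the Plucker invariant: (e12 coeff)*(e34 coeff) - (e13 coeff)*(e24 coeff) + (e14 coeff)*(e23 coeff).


Plucker relation: af - be + cd
a*f = (-1)*(-3) = 3
b*e = (-1)*4 = -4
c*d = (-1)*(-2) = 2
af - be + cd = 3 - (-4) + 2
= 9


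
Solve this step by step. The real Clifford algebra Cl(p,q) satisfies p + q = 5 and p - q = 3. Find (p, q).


We need p + q = 5 and p - q = 3.
Adding: 2p = 5 + 3 = 8, so p = 4.
Then q = 5 - 4 = 1.
(p, q) = (4, 1)


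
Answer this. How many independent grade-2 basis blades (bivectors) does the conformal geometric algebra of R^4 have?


The conformal model of R^4 uses Cl(5,1) with m = 4 + 2 = 6 generators.
Number of grade-2 blades = C(m, 2) = C(6, 2)
= 6*5/2 = 15


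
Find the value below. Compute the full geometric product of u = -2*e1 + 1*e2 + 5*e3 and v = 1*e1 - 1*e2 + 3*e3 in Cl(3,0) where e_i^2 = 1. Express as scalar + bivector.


In Cl(3,0): e_i^2 = 1, e_ie_j = -e_je_i for i != j.
Scalar part = u . v = (-2)*1 + 1*(-1) + 5*3
= -2 + (-1) + 15 = 12
e12 coeff = (-2)*(-1) - 1*1 = 2 - 1 = 1
e13 coeff = (-2)*3 - 5*1 = -6 - 5 = -11
e23 coeff = 1*3 - 5*(-1) = 3 - (-5) = 8
uv = 12 + 1*e12 - 11*e13 + 8*e23


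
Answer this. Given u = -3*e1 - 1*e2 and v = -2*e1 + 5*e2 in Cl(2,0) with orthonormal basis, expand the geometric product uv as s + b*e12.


Expand: (-3*e1 - 1*e2)(-2*e1 + 5*e2)
= (-3)*(-2)*e1e1 + (-3)*5*e1e2 + (-1)*(-2)*e2e1 + (-1)*5*e2e2
Using e1^2 = e2^2 = 1, e2e1 = -e1e2:
Scalar part s = (-3)*(-2) + (-1)*5 = 6 + (-5) = 1
Bivector part b = (-3)*5 - (-1)*(-2) = -15 - 2 = -17
uv = 1 - 17*e12


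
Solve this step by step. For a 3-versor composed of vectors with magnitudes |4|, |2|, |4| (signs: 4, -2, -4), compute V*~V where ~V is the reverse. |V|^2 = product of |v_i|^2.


Each vector v_i has |v_i|^2 = s_i^2
Squared scales: 4^2 = 16, (-2)^2 = 4, (-4)^2 = 16
|V|^2 = 16 * 4 * 16
= 1024


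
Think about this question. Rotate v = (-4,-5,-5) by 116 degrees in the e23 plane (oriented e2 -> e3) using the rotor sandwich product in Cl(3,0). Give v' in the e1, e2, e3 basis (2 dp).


Rotor R = cos(58deg) - sin(58deg)*e23
Rotation angle theta = 2 * 58 = 116 degrees in the e23 plane (e2 -> e3).
The component perpendicular to the plane (e1) is invariant: v'_1 = v1 = -4.00
cos(116deg) = -0.4384, sin(116deg) = 0.8988
v'_2 = v2*cos(theta) - v3*sin(theta) = -5*(-0.4384) - (-5)*0.8988 = 6.69
v'_3 = v2*sin(theta) + v3*cos(theta) = -5*0.8988 + (-5)*(-0.4384) = -2.30
v' = -4.00*e1 + 6.69*e2 - 2.30*e3


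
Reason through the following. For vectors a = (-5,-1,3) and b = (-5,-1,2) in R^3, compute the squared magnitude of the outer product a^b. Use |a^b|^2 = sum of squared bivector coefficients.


a wedge b = (a1*b2 - a2*b1)*e12 + (a1*b3 - a3*b1)*e13 + (a2*b3 - a3*b2)*e23
e12 coeff: (-5)*(-1) - (-1)*(-5) = 5 - 5 = 0
e13 coeff: (-5)*2 - 3*(-5) = -10 - (-15) = 5
e23 coeff: (-1)*2 - 3*(-1) = -2 - (-3) = 1
|a wedge b|^2 = 0^2 + 5^2 + 1^2
= 0 + 25 + 1
= 26


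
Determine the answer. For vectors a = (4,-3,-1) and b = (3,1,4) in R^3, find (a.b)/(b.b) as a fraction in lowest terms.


Projection coefficient = (a . b) / (b . b)
a . b = 4*3 + (-3)*1 + (-1)*4
= 12 + (-3) + (-4) = 5
b . b = 3^2 + 1^2 + 4^2
= 9 + 1 + 16 = 26
Coefficient = 5/26
In lowest terms: 5/26


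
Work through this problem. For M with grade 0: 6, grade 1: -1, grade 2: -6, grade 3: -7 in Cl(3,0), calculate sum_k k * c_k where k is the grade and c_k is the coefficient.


Grade-weighted sum = sum of grade_k * coefficient_k
0*6 = 0
1*(-1) = -1
2*(-6) = -12
3*(-7) = -21
Total = 0 + (-1) + (-12) + (-21) = -34


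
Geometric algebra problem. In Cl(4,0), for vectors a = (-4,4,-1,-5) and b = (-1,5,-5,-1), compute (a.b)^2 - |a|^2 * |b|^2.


a . b = (-4)*(-1) + 4*5 + (-1)*(-5) + (-5)*(-1)
= 4 + 20 + 5 + 5 = 34
|a|^2 = (-4)^2 + 4^2 + (-1)^2 + (-5)^2 = 58
|b|^2 = (-1)^2 + 5^2 + (-5)^2 + (-1)^2 = 52
(a.b)^2 = 34^2 = 1156
|a|^2 * |b|^2 = 58 * 52 = 3016
Result = 1156 - 3016 = -1860


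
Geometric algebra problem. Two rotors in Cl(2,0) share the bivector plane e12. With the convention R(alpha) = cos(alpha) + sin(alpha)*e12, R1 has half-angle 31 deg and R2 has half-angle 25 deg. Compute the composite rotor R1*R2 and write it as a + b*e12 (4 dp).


Same-plane rotors commute and their half-angles add:
R1*R2 = cos(a1 + a2) + sin(a1 + a2)*e12.
a1 + a2 = 31 + 25 = 56 deg
cos(56 deg) = 0.5592
sin(56 deg) = 0.8290
R1*R2 = 0.5592 + 0.8290*e12


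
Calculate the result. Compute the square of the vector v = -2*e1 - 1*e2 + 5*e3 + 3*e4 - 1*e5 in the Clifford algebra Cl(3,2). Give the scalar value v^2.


v^2 = sum of c_i^2 * e_i^2
Positive signature terms (e_i^2 = +1): (-2)^2 + (-1)^2 + 5^2 = 30
Negative signature terms (e_j^2 = -1): 3^2 + (-1)^2 = 10
v^2 = 30 - 10 = 20


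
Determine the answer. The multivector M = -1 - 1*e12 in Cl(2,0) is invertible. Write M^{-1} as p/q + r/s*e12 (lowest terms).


M = -1 - 1*e12, where e12^2 = -1.
Since M commutes with its reverse ~M = a - b*e12, M * ~M = a^2 - b^2*e12^2 = a^2 + b^2.
So M^{-1} = ~M / (a^2 + b^2) = (a - b*e12)/(a^2 + b^2).
a^2 + b^2 = 1 + 1 = 2
Scalar part = -1/2 = -1/2
Bivector coeff = 1/2 = 1/2
M^{-1} = -1/2 + 1/2*e12


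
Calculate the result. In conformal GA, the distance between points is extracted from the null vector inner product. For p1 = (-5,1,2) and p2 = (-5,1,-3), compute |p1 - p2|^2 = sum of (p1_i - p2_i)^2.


p1 - p2 = (0, 0, 5)
|p1 - p2|^2 = 0^2 + 0^2 + 5^2
= 0 + 0 + 25
= 25


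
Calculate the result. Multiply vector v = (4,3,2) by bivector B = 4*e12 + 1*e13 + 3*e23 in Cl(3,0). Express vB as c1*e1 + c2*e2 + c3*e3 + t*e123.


vB has grade-1 (vector) and grade-3 (trivector) parts: vB = (v _| B) + (v ^ B).
Vector part <vB>_1:
  e1: -v2*b12 - v3*b13 = -(3)*(4) - (2)*(1) = -14
  e2: v1*b12 - v3*b23 = (4)*(4) - (2)*(3) = 10
  e3: v1*b13 + v2*b23 = (4)*(1) + (3)*(3) = 13
Trivector part <vB>_3:
  e123: v1*b23 - v2*b13 + v3*b12 = (4)*(3) - (3)*(1) + (2)*(4) = 17
vB = -14*e1 + 10*e2 + 13*e3 + 17*e123


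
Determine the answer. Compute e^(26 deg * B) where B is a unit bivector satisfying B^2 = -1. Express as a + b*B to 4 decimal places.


For a unit bivector B with B^2 = -1, the exponential series gives
e^(theta*B) = cos(theta) + sin(theta)*B (the GA analogue of Euler's formula).
theta = 26 degrees = 0.453786 rad
cos(26 deg) = 0.8988
sin(26 deg) = 0.4384
exp(theta*B) = 0.8988 + 0.4384*B


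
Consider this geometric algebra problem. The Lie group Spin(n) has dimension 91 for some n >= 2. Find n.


dim Spin(n) = dim so(n) = n(n-1)/2.
Solve n(n-1)/2 = 91, i.e. n^2 - n - 182 = 0.
Discriminant = 1 + 8*91 = 729
n = (1 + sqrt(729))/2 = (1 + 27)/2 = 14


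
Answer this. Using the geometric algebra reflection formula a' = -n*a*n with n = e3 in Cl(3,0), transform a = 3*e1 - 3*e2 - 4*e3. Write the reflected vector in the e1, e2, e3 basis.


Reflection formula: a' = -n*a*n, with n = e3 (unit vector, n^2 = 1).
For reflection through hyperplane perp to e3:
The component along e3 flips sign, others stay.
a = (3, -3, -4)
a' = (3, -3, 4)
a' = 3*e1 - 3*e2 + 4*e3


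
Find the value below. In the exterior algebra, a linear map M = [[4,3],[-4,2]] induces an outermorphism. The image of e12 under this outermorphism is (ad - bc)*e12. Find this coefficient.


The outermorphism of a linear map f sends e1^e2 to f(e1)^f(e2).
f(e1) = 4*e1 - 4*e2
f(e2) = 3*e1 + 2*e2
f(e1) ^ f(e2) = (4*e1 - 4*e2) ^ (3*e1 + 2*e2)
= 4*2*e12 + (-4)*3*e21
= (8 - (-12))*e12
= 20*e12
Coefficient = 20


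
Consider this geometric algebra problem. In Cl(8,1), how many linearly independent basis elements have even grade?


Even subalgebra dimension = 2^(n-1)
n = 8 + 1 = 9
2^(9 - 1) = 2^8 = 256
Verification: sum of C(9,k) for even k = 1 + 36 + 126 + 84 + 9 = 256
Result = 256


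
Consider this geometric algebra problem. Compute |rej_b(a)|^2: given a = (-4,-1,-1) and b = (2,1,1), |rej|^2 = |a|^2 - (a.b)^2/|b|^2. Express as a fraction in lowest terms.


|a|^2 = (-4)^2 + (-1)^2 + (-1)^2 = 18
|b|^2 = 2^2 + 1^2 + 1^2 = 6
a . b = (-4)*2 + (-1)*1 + (-1)*1 = -10
(a.b)^2 = (-10)^2 = 100
|rej|^2 = 18 - 100/6
= (108 - 100)/6
= 8/6
In lowest terms: 4/3


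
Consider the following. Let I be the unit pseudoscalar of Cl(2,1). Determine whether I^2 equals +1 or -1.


The pseudoscalar I = e1...e_n (product of all n generators) of Cl(p,q) satisfies I^2 = (-1)^(q + n(n-1)/2).
p = 2, q = 1, n = p + q = 3
n(n-1)/2 = 3 * 2 / 2 = 3
Exponent = q + n(n-1)/2 = 1 + 3 = 4
I^2 = (-1)^4 = +1


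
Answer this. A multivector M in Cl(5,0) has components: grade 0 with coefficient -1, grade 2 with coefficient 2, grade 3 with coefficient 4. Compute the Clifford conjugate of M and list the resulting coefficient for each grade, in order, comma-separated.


Clifford conjugate sign for grade k: (-1)^(k(k+1)/2)
Grade 0: (-1)^(0*1/2) = (-1)^0 = 1, coeff -1 -> -1
Grade 2: (-1)^(2*3/2) = (-1)^3 = -1, coeff 2 -> -2
Grade 3: (-1)^(3*4/2) = (-1)^6 = 1, coeff 4 -> 4
Conjugated coefficients: -1, -2, 4


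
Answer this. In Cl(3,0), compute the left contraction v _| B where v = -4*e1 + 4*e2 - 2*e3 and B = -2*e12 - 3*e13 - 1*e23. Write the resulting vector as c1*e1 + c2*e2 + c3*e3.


Left contraction v _| B = <vB>_1 (grade-1 part of the geometric product vB).
Using e1_|e12 = e2, e2_|e12 = -e1, e1_|e13 = e3, e3_|e13 = -e1, e2_|e23 = e3, e3_|e23 = -e2:
e1 coeff: -v2*b12 - v3*b13 = -(4)*(-2) - (-2)*(-3) = 2
e2 coeff: v1*b12 - v3*b23 = (-4)*(-2) - (-2)*(-1) = 6
e3 coeff: v1*b13 + v2*b23 = (-4)*(-3) + (4)*(-1) = 8
v _| B = 2*e1 + 6*e2 + 8*e3


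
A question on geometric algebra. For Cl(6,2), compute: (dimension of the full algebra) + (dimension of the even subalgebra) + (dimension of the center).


n = 6 + 2 = 8
Total dim = 2^8 = 256
Even subalgebra dim = 2^7 = 128
n is even, so center dim = 1
Sum = 256 + 128 + 1 = 385


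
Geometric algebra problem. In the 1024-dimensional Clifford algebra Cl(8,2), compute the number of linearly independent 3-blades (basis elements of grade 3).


Number of grade-k basis blades in Cl(p,q) with n = p + q is C(n, k).
n = 8 + 2 = 10
C(10, 3) = 10! / (3! * 7!)
= 3628800 / (6 * 5040)
= 120


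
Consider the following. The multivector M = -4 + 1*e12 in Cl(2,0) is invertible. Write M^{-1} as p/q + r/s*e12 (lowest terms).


M = -4 + 1*e12, where e12^2 = -1.
Since M commutes with its reverse ~M = a - b*e12, M * ~M = a^2 - b^2*e12^2 = a^2 + b^2.
So M^{-1} = ~M / (a^2 + b^2) = (a - b*e12)/(a^2 + b^2).
a^2 + b^2 = 16 + 1 = 17
Scalar part = -4/17 = -4/17
Bivector coeff = -1/17 = -1/17
M^{-1} = -4/17 - 1/17*e12


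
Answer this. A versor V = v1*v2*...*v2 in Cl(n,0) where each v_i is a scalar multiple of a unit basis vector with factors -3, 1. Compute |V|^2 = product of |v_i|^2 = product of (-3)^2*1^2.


Each vector v_i has |v_i|^2 = s_i^2
Squared scales: (-3)^2 = 9, 1^2 = 1
|V|^2 = 9 * 1
= 9


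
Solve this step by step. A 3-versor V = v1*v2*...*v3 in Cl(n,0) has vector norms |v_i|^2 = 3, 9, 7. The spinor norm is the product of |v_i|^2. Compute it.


Spinor norm N(V) = |v1|^2 * |v2|^2 * ... * |v3|^2
= 3 * 9 * 7
Running product: 3, 27, 189
N(V) = 189


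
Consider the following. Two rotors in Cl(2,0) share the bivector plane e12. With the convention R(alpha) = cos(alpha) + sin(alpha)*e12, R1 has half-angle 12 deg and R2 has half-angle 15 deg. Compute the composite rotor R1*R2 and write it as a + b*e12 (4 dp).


Same-plane rotors commute and their half-angles add:
R1*R2 = cos(a1 + a2) + sin(a1 + a2)*e12.
a1 + a2 = 12 + 15 = 27 deg
cos(27 deg) = 0.8910
sin(27 deg) = 0.4540
R1*R2 = 0.8910 + 0.4540*e12


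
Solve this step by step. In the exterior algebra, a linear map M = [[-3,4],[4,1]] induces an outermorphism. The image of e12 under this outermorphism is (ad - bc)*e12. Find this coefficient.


The outermorphism of a linear map f sends e1^e2 to f(e1)^f(e2).
f(e1) = -3*e1 + 4*e2
f(e2) = 4*e1 + 1*e2
f(e1) ^ f(e2) = (-3*e1 + 4*e2) ^ (4*e1 + 1*e2)
= (-3)*1*e12 + 4*4*e21
= (-3 - 16)*e12
= -19*e12
Coefficient = -19


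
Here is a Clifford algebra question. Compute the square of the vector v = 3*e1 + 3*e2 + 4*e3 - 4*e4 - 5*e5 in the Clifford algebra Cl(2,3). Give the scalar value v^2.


v^2 = sum of c_i^2 * e_i^2
Positive signature terms (e_i^2 = +1): 3^2 + 3^2 = 18
Negative signature terms (e_j^2 = -1): 4^2 + (-4)^2 + (-5)^2 = 57
v^2 = 18 - 57 = -39


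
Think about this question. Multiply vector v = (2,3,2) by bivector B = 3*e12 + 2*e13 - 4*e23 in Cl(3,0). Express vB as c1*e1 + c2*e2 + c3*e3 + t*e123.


vB has grade-1 (vector) and grade-3 (trivector) parts: vB = (v _| B) + (v ^ B).
Vector part <vB>_1:
  e1: -v2*b12 - v3*b13 = -(3)*(3) - (2)*(2) = -13
  e2: v1*b12 - v3*b23 = (2)*(3) - (2)*(-4) = 14
  e3: v1*b13 + v2*b23 = (2)*(2) + (3)*(-4) = -8
Trivector part <vB>_3:
  e123: v1*b23 - v2*b13 + v3*b12 = (2)*(-4) - (3)*(2) + (2)*(3) = -8
vB = -13*e1 + 14*e2 - 8*e3 - 8*e123


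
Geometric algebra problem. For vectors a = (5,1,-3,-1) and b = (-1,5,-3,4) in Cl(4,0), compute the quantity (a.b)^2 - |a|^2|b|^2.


a . b = 5*(-1) + 1*5 + (-3)*(-3) + (-1)*4
= -5 + 5 + 9 + (-4) = 5
|a|^2 = 5^2 + 1^2 + (-3)^2 + (-1)^2 = 36
|b|^2 = (-1)^2 + 5^2 + (-3)^2 + 4^2 = 51
(a.b)^2 = 5^2 = 25
|a|^2 * |b|^2 = 36 * 51 = 1836
Result = 25 - 1836 = -1811


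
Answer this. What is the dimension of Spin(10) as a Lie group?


Spin(n) double-covers SO(n); both have Lie algebra so(n) of dimension n(n-1)/2.
n = 10
n(n-1) = 10 * 9 = 90
dim Spin(10) = 90/2 = 45


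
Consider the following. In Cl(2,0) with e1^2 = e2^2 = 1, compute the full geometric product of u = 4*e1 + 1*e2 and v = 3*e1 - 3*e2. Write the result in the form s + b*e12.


Expand: (4*e1 + 1*e2)(3*e1 - 3*e2)
= 4*3*e1e1 + 4*(-3)*e1e2 + 1*3*e2e1 + 1*(-3)*e2e2
Using e1^2 = e2^2 = 1, e2e1 = -e1e2:
Scalar part s = 4*3 + 1*(-3) = 12 + (-3) = 9
Bivector part b = 4*(-3) - 1*3 = -12 - 3 = -15
uv = 9 - 15*e12


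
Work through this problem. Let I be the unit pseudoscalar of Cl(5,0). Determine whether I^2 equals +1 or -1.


The pseudoscalar I = e1...e_n (product of all n generators) of Cl(p,q) satisfies I^2 = (-1)^(q + n(n-1)/2).
p = 5, q = 0, n = p + q = 5
n(n-1)/2 = 5 * 4 / 2 = 10
Exponent = q + n(n-1)/2 = 0 + 10 = 10
I^2 = (-1)^10 = +1


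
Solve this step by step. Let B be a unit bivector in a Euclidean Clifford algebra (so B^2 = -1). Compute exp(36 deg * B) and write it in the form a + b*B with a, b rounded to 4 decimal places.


For a unit bivector B with B^2 = -1, the exponential series gives
e^(theta*B) = cos(theta) + sin(theta)*B (the GA analogue of Euler's formula).
theta = 36 degrees = 0.628319 rad
cos(36 deg) = 0.8090
sin(36 deg) = 0.5878
exp(theta*B) = 0.8090 + 0.5878*B


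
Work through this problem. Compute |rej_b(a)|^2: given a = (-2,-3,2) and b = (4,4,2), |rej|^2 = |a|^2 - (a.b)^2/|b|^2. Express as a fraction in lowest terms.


|a|^2 = (-2)^2 + (-3)^2 + 2^2 = 17
|b|^2 = 4^2 + 4^2 + 2^2 = 36
a . b = (-2)*4 + (-3)*4 + 2*2 = -16
(a.b)^2 = (-16)^2 = 256
|rej|^2 = 17 - 256/36
= (612 - 256)/36
= 356/36
In lowest terms: 89/9


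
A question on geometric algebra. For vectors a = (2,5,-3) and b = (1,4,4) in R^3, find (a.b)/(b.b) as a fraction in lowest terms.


Projection coefficient = (a . b) / (b . b)
a . b = 2*1 + 5*4 + (-3)*4
= 2 + 20 + (-12) = 10
b . b = 1^2 + 4^2 + 4^2
= 1 + 16 + 16 = 33
Coefficient = 10/33
In lowest terms: 10/33


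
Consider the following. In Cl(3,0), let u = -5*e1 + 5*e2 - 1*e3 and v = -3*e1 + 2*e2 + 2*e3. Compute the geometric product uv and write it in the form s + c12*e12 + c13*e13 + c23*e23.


In Cl(3,0): e_i^2 = 1, e_ie_j = -e_je_i for i != j.
Scalar part = u . v = (-5)*(-3) + 5*2 + (-1)*2
= 15 + 10 + (-2) = 23
e12 coeff = (-5)*2 - 5*(-3) = -10 - (-15) = 5
e13 coeff = (-5)*2 - (-1)*(-3) = -10 - 3 = -13
e23 coeff = 5*2 - (-1)*2 = 10 - (-2) = 12
uv = 23 + 5*e12 - 13*e13 + 12*e23


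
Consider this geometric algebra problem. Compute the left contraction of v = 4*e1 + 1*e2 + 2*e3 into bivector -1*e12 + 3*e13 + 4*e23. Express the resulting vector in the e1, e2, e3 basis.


Left contraction v _| B = <vB>_1 (grade-1 part of the geometric product vB).
Using e1_|e12 = e2, e2_|e12 = -e1, e1_|e13 = e3, e3_|e13 = -e1, e2_|e23 = e3, e3_|e23 = -e2:
e1 coeff: -v2*b12 - v3*b13 = -(1)*(-1) - (2)*(3) = -5
e2 coeff: v1*b12 - v3*b23 = (4)*(-1) - (2)*(4) = -12
e3 coeff: v1*b13 + v2*b23 = (4)*(3) + (1)*(4) = 16
v _| B = -5*e1 - 12*e2 + 16*e3


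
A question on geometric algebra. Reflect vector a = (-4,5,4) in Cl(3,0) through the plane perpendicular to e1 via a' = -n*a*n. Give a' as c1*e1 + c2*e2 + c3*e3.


Reflection formula: a' = -n*a*n, with n = e1 (unit vector, n^2 = 1).
For reflection through hyperplane perp to e1:
The component along e1 flips sign, others stay.
a = (-4, 5, 4)
a' = (4, 5, 4)
a' = 4*e1 + 5*e2 + 4*e3


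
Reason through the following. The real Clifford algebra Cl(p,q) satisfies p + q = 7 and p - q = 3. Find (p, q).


We need p + q = 7 and p - q = 3.
Adding: 2p = 7 + 3 = 10, so p = 5.
Then q = 7 - 5 = 2.
(p, q) = (5, 2)


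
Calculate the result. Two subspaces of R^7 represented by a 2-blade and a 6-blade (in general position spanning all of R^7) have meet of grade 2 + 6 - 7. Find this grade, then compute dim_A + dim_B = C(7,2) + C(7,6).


Meet grade = grade(A) + grade(B) - n
= 2 + 6 - 7 = 1
C(7,2) = 21
C(7,6) = 7
dim_A + dim_B = 21 + 7 = 28


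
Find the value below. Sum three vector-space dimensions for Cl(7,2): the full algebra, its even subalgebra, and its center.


n = 7 + 2 = 9
Total dim = 2^9 = 512
Even subalgebra dim = 2^8 = 256
n is odd, so center dim = 2
Sum = 512 + 256 + 2 = 770


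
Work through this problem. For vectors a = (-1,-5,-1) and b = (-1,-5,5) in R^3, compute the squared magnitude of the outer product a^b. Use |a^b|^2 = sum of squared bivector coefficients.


a wedge b = (a1*b2 - a2*b1)*e12 + (a1*b3 - a3*b1)*e13 + (a2*b3 - a3*b2)*e23
e12 coeff: (-1)*(-5) - (-5)*(-1) = 5 - 5 = 0
e13 coeff: (-1)*5 - (-1)*(-1) = -5 - 1 = -6
e23 coeff: (-5)*5 - (-1)*(-5) = -25 - 5 = -30
|a wedge b|^2 = 0^2 + (-6)^2 + (-30)^2
= 0 + 36 + 900
= 936


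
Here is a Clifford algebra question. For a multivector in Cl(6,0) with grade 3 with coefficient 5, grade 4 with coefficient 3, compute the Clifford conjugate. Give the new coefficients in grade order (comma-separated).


Clifford conjugate sign for grade k: (-1)^(k(k+1)/2)
Grade 3: (-1)^(3*4/2) = (-1)^6 = 1, coeff 5 -> 5
Grade 4: (-1)^(4*5/2) = (-1)^10 = 1, coeff 3 -> 3
Conjugated coefficients: 5, 3


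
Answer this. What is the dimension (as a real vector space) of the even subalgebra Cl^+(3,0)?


Even subalgebra dimension = 2^(n-1)
n = 3 + 0 = 3
2^(3 - 1) = 2^2 = 4
Verification: sum of C(3,k) for even k = 1 + 3 = 4
Result = 4


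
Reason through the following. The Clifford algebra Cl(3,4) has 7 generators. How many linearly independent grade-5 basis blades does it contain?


Number of grade-k basis blades in Cl(p,q) with n = p + q is C(n, k).
n = 3 + 4 = 7
C(7, 5) = 7! / (5! * 2!)
= 5040 / (120 * 2)
= 21


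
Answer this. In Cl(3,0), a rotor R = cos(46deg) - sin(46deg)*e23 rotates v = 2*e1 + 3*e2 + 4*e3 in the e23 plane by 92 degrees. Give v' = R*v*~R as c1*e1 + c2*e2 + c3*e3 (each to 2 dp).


Rotor R = cos(46deg) - sin(46deg)*e23
Rotation angle theta = 2 * 46 = 92 degrees in the e23 plane (e2 -> e3).
The component perpendicular to the plane (e1) is invariant: v'_1 = v1 = 2.00
cos(92deg) = -0.0349, sin(92deg) = 0.9994
v'_2 = v2*cos(theta) - v3*sin(theta) = 3*(-0.0349) - 4*0.9994 = -4.10
v'_3 = v2*sin(theta) + v3*cos(theta) = 3*0.9994 + 4*(-0.0349) = 2.86
v' = 2.00*e1 - 4.10*e2 + 2.86*e3


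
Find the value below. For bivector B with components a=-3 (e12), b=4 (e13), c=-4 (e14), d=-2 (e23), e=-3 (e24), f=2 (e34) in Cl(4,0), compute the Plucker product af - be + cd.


Plucker relation: af - be + cd
a*f = (-3)*2 = -6
b*e = 4*(-3) = -12
c*d = (-4)*(-2) = 8
af - be + cd = -6 - (-12) + 8
= 14


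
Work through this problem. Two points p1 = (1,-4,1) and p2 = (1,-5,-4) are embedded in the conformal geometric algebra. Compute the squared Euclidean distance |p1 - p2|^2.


p1 - p2 = (0, 1, 5)
|p1 - p2|^2 = 0^2 + 1^2 + 5^2
= 0 + 1 + 25
= 26


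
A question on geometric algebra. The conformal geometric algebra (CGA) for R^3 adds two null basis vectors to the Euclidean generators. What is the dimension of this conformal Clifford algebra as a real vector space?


The conformal model of R^3 uses Cl(4,1): the 3 Euclidean generators plus two extra orthogonal generators e+ (e+^2 = +1) and e- (e-^2 = -1), from which the null vectors e0, einf are built.
Number of generators m = 3 + 2 = 5.
dim Cl(p,q) = 2^m = 2^5 = 32


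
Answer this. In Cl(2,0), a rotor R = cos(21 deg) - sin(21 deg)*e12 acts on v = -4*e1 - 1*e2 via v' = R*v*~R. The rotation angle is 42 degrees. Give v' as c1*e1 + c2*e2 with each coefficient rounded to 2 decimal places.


Rotor R = cos(21deg) - sin(21deg)*e12
Rotation angle theta = 2 * 21 = 42 degrees
v' = R*v*~R rotates v by theta.
cos(42deg) = 0.7431, sin(42deg) = 0.6691
v'_1 = -4*cos(42deg) - (-1)*sin(42deg)
= -4*0.7431 - (-1)*0.6691
= -2.30
v'_2 = -4*sin(42deg) + (-1)*cos(42deg)
= -4*0.6691 + (-1)*0.7431
= -3.42
v' = -2.30*e1 - 3.42*e2


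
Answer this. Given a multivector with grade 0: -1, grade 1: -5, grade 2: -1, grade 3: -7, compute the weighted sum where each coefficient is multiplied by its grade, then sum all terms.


Grade-weighted sum = sum of grade_k * coefficient_k
0*(-1) = 0
1*(-5) = -5
2*(-1) = -2
3*(-7) = -21
Total = 0 + (-5) + (-2) + (-21) = -28


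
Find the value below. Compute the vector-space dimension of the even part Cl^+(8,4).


Even subalgebra dimension = 2^(n-1)
n = 8 + 4 = 12
2^(12 - 1) = 2^11 = 2048
Verification: sum of C(12,k) for even k = 1 + 66 + 495 + 924 + 495 + 66 + 1 = 2048
Result = 2048


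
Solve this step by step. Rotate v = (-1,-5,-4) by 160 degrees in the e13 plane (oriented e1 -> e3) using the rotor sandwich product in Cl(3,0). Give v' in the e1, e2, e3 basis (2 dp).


Rotor R = cos(80deg) - sin(80deg)*e13
Rotation angle theta = 2 * 80 = 160 degrees in the e13 plane (e1 -> e3).
The component perpendicular to the plane (e2) is invariant: v'_2 = v2 = -5.00
cos(160deg) = -0.9397, sin(160deg) = 0.3420
v'_1 = v1*cos(theta) - v3*sin(theta) = -1*(-0.9397) - (-4)*0.3420 = 2.31
v'_3 = v1*sin(theta) + v3*cos(theta) = -1*0.3420 + (-4)*(-0.9397) = 3.42
v' = 2.31*e1 - 5.00*e2 + 3.42*e3


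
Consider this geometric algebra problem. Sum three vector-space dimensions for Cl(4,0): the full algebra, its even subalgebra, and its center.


n = 4 + 0 = 4
Total dim = 2^4 = 16
Even subalgebra dim = 2^3 = 8
n is even, so center dim = 1
Sum = 16 + 8 + 1 = 25


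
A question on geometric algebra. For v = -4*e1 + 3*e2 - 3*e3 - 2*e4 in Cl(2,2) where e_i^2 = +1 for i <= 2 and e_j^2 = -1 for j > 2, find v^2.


v^2 = sum of c_i^2 * e_i^2
Positive signature terms (e_i^2 = +1): (-4)^2 + 3^2 = 25
Negative signature terms (e_j^2 = -1): (-3)^2 + (-2)^2 = 13
v^2 = 25 - 13 = 12


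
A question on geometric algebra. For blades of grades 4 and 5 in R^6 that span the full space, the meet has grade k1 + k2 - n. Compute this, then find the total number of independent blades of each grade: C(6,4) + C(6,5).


Meet grade = grade(A) + grade(B) - n
= 4 + 5 - 6 = 3
C(6,4) = 15
C(6,5) = 6
dim_A + dim_B = 15 + 6 = 21


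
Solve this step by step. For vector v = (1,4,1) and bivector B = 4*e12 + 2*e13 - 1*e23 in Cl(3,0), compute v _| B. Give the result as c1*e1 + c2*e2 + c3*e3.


Left contraction v _| B = <vB>_1 (grade-1 part of the geometric product vB).
Using e1_|e12 = e2, e2_|e12 = -e1, e1_|e13 = e3, e3_|e13 = -e1, e2_|e23 = e3, e3_|e23 = -e2:
e1 coeff: -v2*b12 - v3*b13 = -(4)*(4) - (1)*(2) = -18
e2 coeff: v1*b12 - v3*b23 = (1)*(4) - (1)*(-1) = 5
e3 coeff: v1*b13 + v2*b23 = (1)*(2) + (4)*(-1) = -2
v _| B = -18*e1 + 5*e2 - 2*e3


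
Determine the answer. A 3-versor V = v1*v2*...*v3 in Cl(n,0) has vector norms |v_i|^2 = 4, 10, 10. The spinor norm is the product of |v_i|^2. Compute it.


Spinor norm N(V) = |v1|^2 * |v2|^2 * ... * |v3|^2
= 4 * 10 * 10
Running product: 4, 40, 400
N(V) = 400


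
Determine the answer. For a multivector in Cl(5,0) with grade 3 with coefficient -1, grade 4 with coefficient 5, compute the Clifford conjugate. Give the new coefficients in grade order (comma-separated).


Clifford conjugate sign for grade k: (-1)^(k(k+1)/2)
Grade 3: (-1)^(3*4/2) = (-1)^6 = 1, coeff -1 -> -1
Grade 4: (-1)^(4*5/2) = (-1)^10 = 1, coeff 5 -> 5
Conjugated coefficients: -1, 5


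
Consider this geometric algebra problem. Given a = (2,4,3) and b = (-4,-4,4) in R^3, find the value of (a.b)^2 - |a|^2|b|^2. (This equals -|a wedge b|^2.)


a . b = 2*(-4) + 4*(-4) + 3*4
= -8 + (-16) + 12 = -12
|a|^2 = 2^2 + 4^2 + 3^2 = 29
|b|^2 = (-4)^2 + (-4)^2 + 4^2 = 48
(a.b)^2 = (-12)^2 = 144
|a|^2 * |b|^2 = 29 * 48 = 1392
Result = 144 - 1392 = -1248


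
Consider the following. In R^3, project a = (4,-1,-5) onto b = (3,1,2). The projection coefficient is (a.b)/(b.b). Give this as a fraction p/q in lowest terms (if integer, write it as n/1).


Projection coefficient = (a . b) / (b . b)
a . b = 4*3 + (-1)*1 + (-5)*2
= 12 + (-1) + (-10) = 1
b . b = 3^2 + 1^2 + 2^2
= 9 + 1 + 4 = 14
Coefficient = 1/14
In lowest terms: 1/14


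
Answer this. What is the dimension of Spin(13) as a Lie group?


Spin(n) double-covers SO(n); both have Lie algebra so(n) of dimension n(n-1)/2.
n = 13
n(n-1) = 13 * 12 = 156
dim Spin(13) = 156/2 = 78


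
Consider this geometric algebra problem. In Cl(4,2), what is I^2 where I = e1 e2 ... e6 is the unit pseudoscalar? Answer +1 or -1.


The pseudoscalar I = e1...e_n (product of all n generators) of Cl(p,q) satisfies I^2 = (-1)^(q + n(n-1)/2).
p = 4, q = 2, n = p + q = 6
n(n-1)/2 = 6 * 5 / 2 = 15
Exponent = q + n(n-1)/2 = 2 + 15 = 17
I^2 = (-1)^17 = -1


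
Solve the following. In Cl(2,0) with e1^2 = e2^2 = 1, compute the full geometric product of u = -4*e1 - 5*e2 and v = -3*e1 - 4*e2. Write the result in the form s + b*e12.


Expand: (-4*e1 - 5*e2)(-3*e1 - 4*e2)
= (-4)*(-3)*e1e1 + (-4)*(-4)*e1e2 + (-5)*(-3)*e2e1 + (-5)*(-4)*e2e2
Using e1^2 = e2^2 = 1, e2e1 = -e1e2:
Scalar part s = (-4)*(-3) + (-5)*(-4) = 12 + 20 = 32
Bivector part b = (-4)*(-4) - (-5)*(-3) = 16 - 15 = 1
uv = 32 + 1*e12


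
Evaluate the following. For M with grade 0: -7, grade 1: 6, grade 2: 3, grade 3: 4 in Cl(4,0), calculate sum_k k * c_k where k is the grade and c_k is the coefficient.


Grade-weighted sum = sum of grade_k * coefficient_k
0*(-7) = 0
1*6 = 6
2*3 = 6
3*4 = 12
Total = 0 + 6 + 6 + 12 = 24


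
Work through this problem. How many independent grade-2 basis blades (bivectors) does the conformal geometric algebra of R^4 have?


The conformal model of R^4 uses Cl(5,1) with m = 4 + 2 = 6 generators.
Number of grade-2 blades = C(m, 2) = C(6, 2)
= 6*5/2 = 15


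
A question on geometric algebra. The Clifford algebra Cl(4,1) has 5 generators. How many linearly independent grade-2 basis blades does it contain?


Number of grade-k basis blades in Cl(p,q) with n = p + q is C(n, k).
n = 4 + 1 = 5
C(5, 2) = 5! / (2! * 3!)
= 120 / (2 * 6)
= 10


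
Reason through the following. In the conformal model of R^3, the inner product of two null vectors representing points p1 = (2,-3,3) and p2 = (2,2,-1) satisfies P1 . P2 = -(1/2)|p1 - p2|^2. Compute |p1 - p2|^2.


p1 - p2 = (0, -5, 4)
|p1 - p2|^2 = 0^2 + (-5)^2 + 4^2
= 0 + 25 + 16
= 41


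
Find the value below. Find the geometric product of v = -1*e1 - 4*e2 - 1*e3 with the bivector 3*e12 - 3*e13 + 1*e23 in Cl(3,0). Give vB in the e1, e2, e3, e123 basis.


vB has grade-1 (vector) and grade-3 (trivector) parts: vB = (v _| B) + (v ^ B).
Vector part <vB>_1:
  e1: -v2*b12 - v3*b13 = -(-4)*(3) - (-1)*(-3) = 9
  e2: v1*b12 - v3*b23 = (-1)*(3) - (-1)*(1) = -2
  e3: v1*b13 + v2*b23 = (-1)*(-3) + (-4)*(1) = -1
Trivector part <vB>_3:
  e123: v1*b23 - v2*b13 + v3*b12 = (-1)*(1) - (-4)*(-3) + (-1)*(3) = -16
vB = 9*e1 - 2*e2 - 1*e3 - 16*e123


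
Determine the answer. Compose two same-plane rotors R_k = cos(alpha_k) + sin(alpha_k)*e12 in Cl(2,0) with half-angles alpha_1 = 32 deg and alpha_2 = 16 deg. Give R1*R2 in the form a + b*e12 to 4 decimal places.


Same-plane rotors commute and their half-angles add:
R1*R2 = cos(a1 + a2) + sin(a1 + a2)*e12.
a1 + a2 = 32 + 16 = 48 deg
cos(48 deg) = 0.6691
sin(48 deg) = 0.7431
R1*R2 = 0.6691 + 0.7431*e12


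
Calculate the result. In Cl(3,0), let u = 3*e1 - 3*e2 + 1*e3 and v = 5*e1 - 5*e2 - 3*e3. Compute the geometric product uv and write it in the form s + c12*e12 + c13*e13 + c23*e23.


In Cl(3,0): e_i^2 = 1, e_ie_j = -e_je_i for i != j.
Scalar part = u . v = 3*5 + (-3)*(-5) + 1*(-3)
= 15 + 15 + (-3) = 27
e12 coeff = 3*(-5) - (-3)*5 = -15 - (-15) = 0
e13 coeff = 3*(-3) - 1*5 = -9 - 5 = -14
e23 coeff = (-3)*(-3) - 1*(-5) = 9 - (-5) = 14
uv = 27 + 0*e12 - 14*e13 + 14*e23


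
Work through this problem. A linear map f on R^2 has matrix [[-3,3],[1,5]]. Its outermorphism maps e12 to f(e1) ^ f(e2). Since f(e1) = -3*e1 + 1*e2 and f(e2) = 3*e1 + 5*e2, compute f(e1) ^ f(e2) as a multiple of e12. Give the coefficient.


The outermorphism of a linear map f sends e1^e2 to f(e1)^f(e2).
f(e1) = -3*e1 + 1*e2
f(e2) = 3*e1 + 5*e2
f(e1) ^ f(e2) = (-3*e1 + 1*e2) ^ (3*e1 + 5*e2)
= (-3)*5*e12 + 1*3*e21
= (-15 - 3)*e12
= -18*e12
Coefficient = -18


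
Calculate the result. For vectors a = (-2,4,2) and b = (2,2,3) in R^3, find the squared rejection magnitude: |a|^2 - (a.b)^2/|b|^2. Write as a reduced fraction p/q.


|a|^2 = (-2)^2 + 4^2 + 2^2 = 24
|b|^2 = 2^2 + 2^2 + 3^2 = 17
a . b = (-2)*2 + 4*2 + 2*3 = 10
(a.b)^2 = 10^2 = 100
|rej|^2 = 24 - 100/17
= (408 - 100)/17
= 308/17
In lowest terms: 308/17


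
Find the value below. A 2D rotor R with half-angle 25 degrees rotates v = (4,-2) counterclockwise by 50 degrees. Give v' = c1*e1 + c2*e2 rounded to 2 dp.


Rotor R = cos(25deg) - sin(25deg)*e12
Rotation angle theta = 2 * 25 = 50 degrees
v' = R*v*~R rotates v by theta.
cos(50deg) = 0.6428, sin(50deg) = 0.7660
v'_1 = 4*cos(50deg) - (-2)*sin(50deg)
= 4*0.6428 - (-2)*0.7660
= 4.10
v'_2 = 4*sin(50deg) + (-2)*cos(50deg)
= 4*0.7660 + (-2)*0.6428
= 1.78
v' = 4.10*e1 + 1.78*e2


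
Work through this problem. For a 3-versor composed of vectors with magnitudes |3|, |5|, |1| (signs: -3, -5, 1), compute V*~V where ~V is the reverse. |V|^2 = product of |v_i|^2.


Each vector v_i has |v_i|^2 = s_i^2
Squared scales: (-3)^2 = 9, (-5)^2 = 25, 1^2 = 1
|V|^2 = 9 * 25 * 1
= 225


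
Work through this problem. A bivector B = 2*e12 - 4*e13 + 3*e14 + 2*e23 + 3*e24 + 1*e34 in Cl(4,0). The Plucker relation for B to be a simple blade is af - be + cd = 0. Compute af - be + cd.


Plucker relation: af - be + cd
a*f = 2*1 = 2
b*e = (-4)*3 = -12
c*d = 3*2 = 6
af - be + cd = 2 - (-12) + 6
= 20


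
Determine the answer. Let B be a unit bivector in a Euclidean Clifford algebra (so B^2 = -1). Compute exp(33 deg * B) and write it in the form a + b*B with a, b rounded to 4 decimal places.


For a unit bivector B with B^2 = -1, the exponential series gives
e^(theta*B) = cos(theta) + sin(theta)*B (the GA analogue of Euler's formula).
theta = 33 degrees = 0.575959 rad
cos(33 deg) = 0.8387
sin(33 deg) = 0.5446
exp(theta*B) = 0.8387 + 0.5446*B


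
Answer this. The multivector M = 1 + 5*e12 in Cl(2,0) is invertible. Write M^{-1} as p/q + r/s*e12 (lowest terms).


M = 1 + 5*e12, where e12^2 = -1.
Since M commutes with its reverse ~M = a - b*e12, M * ~M = a^2 - b^2*e12^2 = a^2 + b^2.
So M^{-1} = ~M / (a^2 + b^2) = (a - b*e12)/(a^2 + b^2).
a^2 + b^2 = 1 + 25 = 26
Scalar part = 1/26 = 1/26
Bivector coeff = -5/26 = -5/26
M^{-1} = 1/26 - 5/26*e12


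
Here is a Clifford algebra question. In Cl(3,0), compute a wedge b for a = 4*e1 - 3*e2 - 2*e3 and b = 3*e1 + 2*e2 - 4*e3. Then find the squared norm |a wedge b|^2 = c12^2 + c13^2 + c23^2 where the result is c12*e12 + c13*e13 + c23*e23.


a wedge b = (a1*b2 - a2*b1)*e12 + (a1*b3 - a3*b1)*e13 + (a2*b3 - a3*b2)*e23
e12 coeff: 4*2 - (-3)*3 = 8 - (-9) = 17
e13 coeff: 4*(-4) - (-2)*3 = -16 - (-6) = -10
e23 coeff: (-3)*(-4) - (-2)*2 = 12 - (-4) = 16
|a wedge b|^2 = 17^2 + (-10)^2 + 16^2
= 289 + 100 + 256
= 645


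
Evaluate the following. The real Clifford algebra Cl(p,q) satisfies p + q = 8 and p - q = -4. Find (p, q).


We need p + q = 8 and p - q = -4.
Adding: 2p = 8 + (-4) = 4, so p = 2.
Then q = 8 - 2 = 6.
(p, q) = (2, 6)


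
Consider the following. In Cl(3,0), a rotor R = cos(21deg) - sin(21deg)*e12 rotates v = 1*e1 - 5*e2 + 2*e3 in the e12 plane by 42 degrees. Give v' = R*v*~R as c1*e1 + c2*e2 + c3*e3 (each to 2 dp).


Rotor R = cos(21deg) - sin(21deg)*e12
Rotation angle theta = 2 * 21 = 42 degrees in the e12 plane (e1 -> e2).
The component perpendicular to the plane (e3) is invariant: v'_3 = v3 = 2.00
cos(42deg) = 0.7431, sin(42deg) = 0.6691
v'_1 = v1*cos(theta) - v2*sin(theta) = 1*0.7431 - (-5)*0.6691 = 4.09
v'_2 = v1*sin(theta) + v2*cos(theta) = 1*0.6691 + (-5)*0.7431 = -3.05
v' = 4.09*e1 - 3.05*e2 + 2.00*e3


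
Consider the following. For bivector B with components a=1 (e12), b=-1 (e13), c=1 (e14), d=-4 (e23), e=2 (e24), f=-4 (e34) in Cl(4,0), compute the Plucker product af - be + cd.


Plucker relation: af - be + cd
a*f = 1*(-4) = -4
b*e = (-1)*2 = -2
c*d = 1*(-4) = -4
af - be + cd = -4 - (-2) + (-4)
= -6


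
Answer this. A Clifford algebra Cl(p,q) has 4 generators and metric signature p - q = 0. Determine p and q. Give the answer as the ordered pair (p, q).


We need p + q = 4 and p - q = 0.
Adding: 2p = 4 + 0 = 4, so p = 2.
Then q = 4 - 2 = 2.
(p, q) = (2, 2)


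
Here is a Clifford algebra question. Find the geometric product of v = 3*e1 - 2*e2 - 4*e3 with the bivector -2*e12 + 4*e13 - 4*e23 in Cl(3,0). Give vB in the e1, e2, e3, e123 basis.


vB has grade-1 (vector) and grade-3 (trivector) parts: vB = (v _| B) + (v ^ B).
Vector part <vB>_1:
  e1: -v2*b12 - v3*b13 = -(-2)*(-2) - (-4)*(4) = 12
  e2: v1*b12 - v3*b23 = (3)*(-2) - (-4)*(-4) = -22
  e3: v1*b13 + v2*b23 = (3)*(4) + (-2)*(-4) = 20
Trivector part <vB>_3:
  e123: v1*b23 - v2*b13 + v3*b12 = (3)*(-4) - (-2)*(4) + (-4)*(-2) = 4
vB = 12*e1 - 22*e2 + 20*e3 + 4*e123


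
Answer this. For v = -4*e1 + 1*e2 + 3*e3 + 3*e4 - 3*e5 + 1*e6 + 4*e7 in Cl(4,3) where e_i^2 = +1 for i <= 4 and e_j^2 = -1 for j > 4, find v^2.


v^2 = sum of c_i^2 * e_i^2
Positive signature terms (e_i^2 = +1): (-4)^2 + 1^2 + 3^2 + 3^2 = 35
Negative signature terms (e_j^2 = -1): (-3)^2 + 1^2 + 4^2 = 26
v^2 = 35 - 26 = 9


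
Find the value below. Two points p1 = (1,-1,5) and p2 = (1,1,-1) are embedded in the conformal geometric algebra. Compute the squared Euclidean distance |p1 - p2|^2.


p1 - p2 = (0, -2, 6)
|p1 - p2|^2 = 0^2 + (-2)^2 + 6^2
= 0 + 4 + 36
= 40


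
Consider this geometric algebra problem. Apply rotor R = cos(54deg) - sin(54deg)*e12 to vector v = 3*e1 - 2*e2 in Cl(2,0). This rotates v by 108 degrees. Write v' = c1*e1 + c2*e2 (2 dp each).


Rotor R = cos(54deg) - sin(54deg)*e12
Rotation angle theta = 2 * 54 = 108 degrees
v' = R*v*~R rotates v by theta.
cos(108deg) = -0.3090, sin(108deg) = 0.9511
v'_1 = 3*cos(108deg) - (-2)*sin(108deg)
= 3*(-0.3090) - (-2)*0.9511
= 0.98
v'_2 = 3*sin(108deg) + (-2)*cos(108deg)
= 3*0.9511 + (-2)*(-0.3090)
= 3.47
v' = 0.98*e1 + 3.47*e2


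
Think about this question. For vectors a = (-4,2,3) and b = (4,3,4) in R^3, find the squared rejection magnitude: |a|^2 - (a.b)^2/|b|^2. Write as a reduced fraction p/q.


|a|^2 = (-4)^2 + 2^2 + 3^2 = 29
|b|^2 = 4^2 + 3^2 + 4^2 = 41
a . b = (-4)*4 + 2*3 + 3*4 = 2
(a.b)^2 = 2^2 = 4
|rej|^2 = 29 - 4/41
= (1189 - 4)/41
= 1185/41
In lowest terms: 1185/41


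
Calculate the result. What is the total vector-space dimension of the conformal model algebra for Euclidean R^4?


The conformal model of R^4 uses Cl(5,1): the 4 Euclidean generators plus two extra orthogonal generators e+ (e+^2 = +1) and e- (e-^2 = -1), from which the null vectors e0, einf are built.
Number of generators m = 4 + 2 = 6.
dim Cl(p,q) = 2^m = 2^6 = 64


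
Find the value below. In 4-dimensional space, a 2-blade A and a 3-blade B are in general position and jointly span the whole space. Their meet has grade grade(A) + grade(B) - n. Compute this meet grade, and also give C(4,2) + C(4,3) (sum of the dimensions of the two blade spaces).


Meet grade = grade(A) + grade(B) - n
= 2 + 3 - 4 = 1
C(4,2) = 6
C(4,3) = 4
dim_A + dim_B = 6 + 4 = 10


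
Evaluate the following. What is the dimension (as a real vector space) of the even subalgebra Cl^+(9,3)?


Even subalgebra dimension = 2^(n-1)
n = 9 + 3 = 12
2^(12 - 1) = 2^11 = 2048
Verification: sum of C(12,k) for even k = 1 + 66 + 495 + 924 + 495 + 66 + 1 = 2048
Result = 2048


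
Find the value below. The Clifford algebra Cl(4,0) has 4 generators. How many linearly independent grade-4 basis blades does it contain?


Number of grade-k basis blades in Cl(p,q) with n = p + q is C(n, k).
n = 4 + 0 = 4
C(4, 4) = 4! / (4! * 0!)
= 24 / (24 * 1)
= 1


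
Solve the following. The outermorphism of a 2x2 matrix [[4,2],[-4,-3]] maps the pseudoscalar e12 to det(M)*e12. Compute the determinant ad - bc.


The outermorphism of a linear map f sends e1^e2 to f(e1)^f(e2).
f(e1) = 4*e1 - 4*e2
f(e2) = 2*e1 - 3*e2
f(e1) ^ f(e2) = (4*e1 - 4*e2) ^ (2*e1 - 3*e2)
= 4*(-3)*e12 + (-4)*2*e21
= (-12 - (-8))*e12
= -4*e12
Coefficient = -4


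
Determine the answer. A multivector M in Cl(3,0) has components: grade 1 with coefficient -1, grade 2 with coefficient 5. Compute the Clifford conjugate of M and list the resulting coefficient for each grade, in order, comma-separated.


Clifford conjugate sign for grade k: (-1)^(k(k+1)/2)
Grade 1: (-1)^(1*2/2) = (-1)^1 = -1, coeff -1 -> 1
Grade 2: (-1)^(2*3/2) = (-1)^3 = -1, coeff 5 -> -5
Conjugated coefficients: 1, -5


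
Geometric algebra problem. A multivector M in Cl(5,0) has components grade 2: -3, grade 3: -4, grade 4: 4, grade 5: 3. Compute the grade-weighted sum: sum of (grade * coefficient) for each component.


Grade-weighted sum = sum of grade_k * coefficient_k
2*(-3) = -6
3*(-4) = -12
4*4 = 16
5*3 = 15
Total = -6 + (-12) + 16 + 15 = 13


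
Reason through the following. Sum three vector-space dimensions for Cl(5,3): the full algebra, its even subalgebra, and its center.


n = 5 + 3 = 8
Total dim = 2^8 = 256
Even subalgebra dim = 2^7 = 128
n is even, so center dim = 1
Sum = 256 + 128 + 1 = 385


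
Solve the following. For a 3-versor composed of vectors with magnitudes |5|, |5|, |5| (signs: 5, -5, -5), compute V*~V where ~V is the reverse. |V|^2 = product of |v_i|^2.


Each vector v_i has |v_i|^2 = s_i^2
Squared scales: 5^2 = 25, (-5)^2 = 25, (-5)^2 = 25
|V|^2 = 25 * 25 * 25
= 15625


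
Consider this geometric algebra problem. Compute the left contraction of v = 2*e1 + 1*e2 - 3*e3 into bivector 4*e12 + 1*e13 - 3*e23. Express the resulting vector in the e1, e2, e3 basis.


Left contraction v _| B = <vB>_1 (grade-1 part of the geometric product vB).
Using e1_|e12 = e2, e2_|e12 = -e1, e1_|e13 = e3, e3_|e13 = -e1, e2_|e23 = e3, e3_|e23 = -e2:
e1 coeff: -v2*b12 - v3*b13 = -(1)*(4) - (-3)*(1) = -1
e2 coeff: v1*b12 - v3*b23 = (2)*(4) - (-3)*(-3) = -1
e3 coeff: v1*b13 + v2*b23 = (2)*(1) + (1)*(-3) = -1
v _| B = -1*e1 - 1*e2 - 1*e3
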